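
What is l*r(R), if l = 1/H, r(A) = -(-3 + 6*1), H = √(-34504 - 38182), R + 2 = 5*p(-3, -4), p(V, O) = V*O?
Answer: 3*I*√72686/72686 ≈ 0.011127*I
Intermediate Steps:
p(V, O) = O*V
R = 58 (R = -2 + 5*(-4*(-3)) = -2 + 5*12 = -2 + 60 = 58)
H = I*√72686 (H = √(-72686) = I*√72686 ≈ 269.6*I)
r(A) = -3 (r(A) = -(-3 + 6) = -1*3 = -3)
l = -I*√72686/72686 (l = 1/(I*√72686) = -I*√72686/72686 ≈ -0.0037092*I)
l*r(R) = -I*√72686/72686*(-3) = 3*I*√72686/72686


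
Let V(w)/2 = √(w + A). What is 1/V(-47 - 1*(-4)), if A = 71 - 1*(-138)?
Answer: √166/332 ≈ 0.038808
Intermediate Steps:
A = 209 (A = 71 + 138 = 209)
V(w) = 2*√(209 + w) (V(w) = 2*√(w + 209) = 2*√(209 + w))
1/V(-47 - 1*(-4)) = 1/(2*√(209 + (-47 - 1*(-4)))) = 1/(2*√(209 + (-47 + 4))) = 1/(2*√(209 - 43)) = 1/(2*√166) = √166/332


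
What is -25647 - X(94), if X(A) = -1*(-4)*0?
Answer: -25647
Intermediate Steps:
X(A) = 0 (X(A) = 4*0 = 0)
-25647 - X(94) = -25647 - 1*0 = -25647 + 0 = -25647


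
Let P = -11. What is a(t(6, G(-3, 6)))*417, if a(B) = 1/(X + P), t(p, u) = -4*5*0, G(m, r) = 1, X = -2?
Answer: -417/13 ≈ -32.077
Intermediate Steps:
t(p, u) = 0 (t(p, u) = -20*0 = 0)
a(B) = -1/13 (a(B) = 1/(-2 - 11) = 1/(-13) = -1/13)
a(t(6, G(-3, 6)))*417 = -1/13*417 = -417/13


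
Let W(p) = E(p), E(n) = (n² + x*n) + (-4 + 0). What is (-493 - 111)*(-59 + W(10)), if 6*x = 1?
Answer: -70064/3 ≈ -23355.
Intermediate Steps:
x = ⅙ (x = (⅙)*1 = ⅙ ≈ 0.16667)
E(n) = -4 + n² + n/6 (E(n) = (n² + n/6) + (-4 + 0) = (n² + n/6) - 4 = -4 + n² + n/6)
W(p) = -4 + p² + p/6
(-493 - 111)*(-59 + W(10)) = (-493 - 111)*(-59 + (-4 + 10² + (⅙)*10)) = -604*(-59 + (-4 + 100 + 5/3)) = -604*(-59 + 293/3) = -604*116/3 = -70064/3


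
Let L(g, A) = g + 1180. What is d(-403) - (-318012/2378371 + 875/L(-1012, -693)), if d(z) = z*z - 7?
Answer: 9269763307321/57080904 ≈ 1.6240e+5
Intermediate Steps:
L(g, A) = 1180 + g
d(z) = -7 + z² (d(z) = z² - 7 = -7 + z²)
d(-403) - (-318012/2378371 + 875/L(-1012, -693)) = (-7 + (-403)²) - (-318012/2378371 + 875/(1180 - 1012)) = (-7 + 162409) - (-318012*1/2378371 + 875/168) = 162402 - (-318012/2378371 + 875*(1/168)) = 162402 - (-318012/2378371 + 125/24) = 162402 - 1*289664087/57080904 = 162402 - 289664087/57080904 = 9269763307321/57080904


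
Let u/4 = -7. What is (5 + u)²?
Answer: 529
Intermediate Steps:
u = -28 (u = 4*(-7) = -28)
(5 + u)² = (5 - 28)² = (-23)² = 529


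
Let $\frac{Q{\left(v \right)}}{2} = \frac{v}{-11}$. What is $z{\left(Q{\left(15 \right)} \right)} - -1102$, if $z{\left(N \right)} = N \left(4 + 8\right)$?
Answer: $\frac{11762}{11} \approx 1069.3$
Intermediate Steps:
$Q{\left(v \right)} = - \frac{2 v}{11}$ ($Q{\left(v \right)} = 2 \frac{v}{-11} = 2 v \left(- \frac{1}{11}\right) = 2 \left(- \frac{v}{11}\right) = - \frac{2 v}{11}$)
$z{\left(N \right)} = 12 N$ ($z{\left(N \right)} = N 12 = 12 N$)
$z{\left(Q{\left(15 \right)} \right)} - -1102 = 12 \left(\left(- \frac{2}{11}\right) 15\right) - -1102 = 12 \left(- \frac{30}{11}\right) + 1102 = - \frac{360}{11} + 1102 = \frac{11762}{11}$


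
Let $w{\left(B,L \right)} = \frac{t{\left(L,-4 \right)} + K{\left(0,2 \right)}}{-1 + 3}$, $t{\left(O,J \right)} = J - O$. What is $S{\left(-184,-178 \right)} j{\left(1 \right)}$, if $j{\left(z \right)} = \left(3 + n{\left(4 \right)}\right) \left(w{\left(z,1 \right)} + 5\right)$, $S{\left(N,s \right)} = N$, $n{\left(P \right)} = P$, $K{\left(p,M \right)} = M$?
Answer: $-4508$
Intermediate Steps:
$w{\left(B,L \right)} = -1 - \frac{L}{2}$ ($w{\left(B,L \right)} = \frac{\left(-4 - L\right) + 2}{-1 + 3} = \frac{-2 - L}{2} = \left(-2 - L\right) \frac{1}{2} = -1 - \frac{L}{2}$)
$j{\left(z \right)} = \frac{49}{2}$ ($j{\left(z \right)} = \left(3 + 4\right) \left(\left(-1 - \frac{1}{2}\right) + 5\right) = 7 \left(\left(-1 - \frac{1}{2}\right) + 5\right) = 7 \left(- \frac{3}{2} + 5\right) = 7 \cdot \frac{7}{2} = \frac{49}{2}$)
$S{\left(-184,-178 \right)} j{\left(1 \right)} = \left(-184\right) \frac{49}{2} = -4508$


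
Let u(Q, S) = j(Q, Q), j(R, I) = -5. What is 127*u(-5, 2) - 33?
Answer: -668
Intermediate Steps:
u(Q, S) = -5
127*u(-5, 2) - 33 = 127*(-5) - 33 = -635 - 33 = -668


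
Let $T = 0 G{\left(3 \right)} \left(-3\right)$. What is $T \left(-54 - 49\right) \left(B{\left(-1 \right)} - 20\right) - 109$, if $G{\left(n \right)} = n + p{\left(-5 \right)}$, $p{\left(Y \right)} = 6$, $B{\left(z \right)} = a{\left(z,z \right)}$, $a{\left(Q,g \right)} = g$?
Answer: $-109$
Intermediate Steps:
$B{\left(z \right)} = z$
$G{\left(n \right)} = 6 + n$ ($G{\left(n \right)} = n + 6 = 6 + n$)
$T = 0$ ($T = 0 \left(6 + 3\right) \left(-3\right) = 0 \cdot 9 \left(-3\right) = 0 \left(-3\right) = 0$)
$T \left(-54 - 49\right) \left(B{\left(-1 \right)} - 20\right) - 109 = 0 \left(-54 - 49\right) \left(-1 - 20\right) - 109 = 0 \left(\left(-103\right) \left(-21\right)\right) - 109 = 0 \cdot 2163 - 109 = 0 - 109 = -109$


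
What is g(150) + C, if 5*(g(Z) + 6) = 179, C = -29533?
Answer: -147516/5 ≈ -29503.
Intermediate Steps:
g(Z) = 149/5 (g(Z) = -6 + (1/5)*179 = -6 + 179/5 = 149/5)
g(150) + C = 149/5 - 29533 = -147516/5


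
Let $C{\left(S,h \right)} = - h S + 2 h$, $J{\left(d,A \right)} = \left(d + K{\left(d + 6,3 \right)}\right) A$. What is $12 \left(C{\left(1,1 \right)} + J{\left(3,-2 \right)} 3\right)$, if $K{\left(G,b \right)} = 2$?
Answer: $-348$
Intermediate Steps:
$J{\left(d,A \right)} = A \left(2 + d\right)$ ($J{\left(d,A \right)} = \left(d + 2\right) A = \left(2 + d\right) A = A \left(2 + d\right)$)
$C{\left(S,h \right)} = 2 h - S h$ ($C{\left(S,h \right)} = - S h + 2 h = 2 h - S h$)
$12 \left(C{\left(1,1 \right)} + J{\left(3,-2 \right)} 3\right) = 12 \left(1 \left(2 - 1\right) + - 2 \left(2 + 3\right) 3\right) = 12 \left(1 \left(2 - 1\right) + \left(-2\right) 5 \cdot 3\right) = 12 \left(1 \cdot 1 - 30\right) = 12 \left(1 - 30\right) = 12 \left(-29\right) = -348$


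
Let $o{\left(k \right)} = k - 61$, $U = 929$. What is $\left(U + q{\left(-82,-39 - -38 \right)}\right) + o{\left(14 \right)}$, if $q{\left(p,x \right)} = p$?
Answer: $800$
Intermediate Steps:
$o{\left(k \right)} = -61 + k$ ($o{\left(k \right)} = k - 61 = -61 + k$)
$\left(U + q{\left(-82,-39 - -38 \right)}\right) + o{\left(14 \right)} = \left(929 - 82\right) + \left(-61 + 14\right) = 847 - 47 = 800$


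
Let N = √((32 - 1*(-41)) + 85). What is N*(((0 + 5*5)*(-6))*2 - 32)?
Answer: -332*√158 ≈ -4173.2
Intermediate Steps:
N = √158 (N = √((32 + 41) + 85) = √(73 + 85) = √158 ≈ 12.570)
N*(((0 + 5*5)*(-6))*2 - 32) = √158*(((0 + 5*5)*(-6))*2 - 32) = √158*(((0 + 25)*(-6))*2 - 32) = √158*((25*(-6))*2 - 32) = √158*(-150*2 - 32) = √158*(-300 - 32) = √158*(-332) = -332*√158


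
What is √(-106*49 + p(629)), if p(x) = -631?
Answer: 5*I*√233 ≈ 76.322*I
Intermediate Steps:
√(-106*49 + p(629)) = √(-106*49 - 631) = √(-5194 - 631) = √(-5825) = 5*I*√233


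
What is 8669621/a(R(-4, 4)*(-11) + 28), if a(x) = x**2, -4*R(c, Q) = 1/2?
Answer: 554855744/55225 ≈ 10047.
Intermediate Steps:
R(c, Q) = -1/8 (R(c, Q) = -1/4/2 = -1/4*1/2 = -1/8)
8669621/a(R(-4, 4)*(-11) + 28) = 8669621/((-1/8*(-11) + 28)**2) = 8669621/((11/8 + 28)**2) = 8669621/((235/8)**2) = 8669621/(55225/64) = 8669621*(64/55225) = 554855744/55225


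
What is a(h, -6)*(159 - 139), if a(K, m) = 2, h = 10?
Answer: 40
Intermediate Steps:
a(h, -6)*(159 - 139) = 2*(159 - 139) = 2*20 = 40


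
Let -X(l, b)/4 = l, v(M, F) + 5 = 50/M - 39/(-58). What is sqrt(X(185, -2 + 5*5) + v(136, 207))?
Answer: 13*I*sqrt(4279733)/986 ≈ 27.276*I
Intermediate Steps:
v(M, F) = -251/58 + 50/M (v(M, F) = -5 + (50/M - 39/(-58)) = -5 + (50/M - 39*(-1/58)) = -5 + (50/M + 39/58) = -5 + (39/58 + 50/M) = -251/58 + 50/M)
X(l, b) = -4*l
sqrt(X(185, -2 + 5*5) + v(136, 207)) = sqrt(-4*185 + (-251/58 + 50/136)) = sqrt(-740 + (-251/58 + 50*(1/136))) = sqrt(-740 + (-251/58 + 25/68)) = sqrt(-740 - 7809/1972) = sqrt(-1467089/1972) = 13*I*sqrt(4279733)/986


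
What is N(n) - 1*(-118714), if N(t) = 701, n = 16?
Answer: 119415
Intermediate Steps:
N(n) - 1*(-118714) = 701 - 1*(-118714) = 701 + 118714 = 119415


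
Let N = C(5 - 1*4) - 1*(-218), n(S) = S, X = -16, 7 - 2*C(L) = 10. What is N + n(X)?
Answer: 401/2 ≈ 200.50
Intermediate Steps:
C(L) = -3/2 (C(L) = 7/2 - ½*10 = 7/2 - 5 = -3/2)
N = 433/2 (N = -3/2 - 1*(-218) = -3/2 + 218 = 433/2 ≈ 216.50)
N + n(X) = 433/2 - 16 = 401/2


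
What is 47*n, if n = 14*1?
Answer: 658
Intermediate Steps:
n = 14
47*n = 47*14 = 658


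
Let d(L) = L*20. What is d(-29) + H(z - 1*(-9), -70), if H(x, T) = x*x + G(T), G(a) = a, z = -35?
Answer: 26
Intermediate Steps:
H(x, T) = T + x² (H(x, T) = x*x + T = x² + T = T + x²)
d(L) = 20*L
d(-29) + H(z - 1*(-9), -70) = 20*(-29) + (-70 + (-35 - 1*(-9))²) = -580 + (-70 + (-35 + 9)²) = -580 + (-70 + (-26)²) = -580 + (-70 + 676) = -580 + 606 = 26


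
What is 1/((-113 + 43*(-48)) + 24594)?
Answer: 1/22417 ≈ 4.4609e-5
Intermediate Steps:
1/((-113 + 43*(-48)) + 24594) = 1/((-113 - 2064) + 24594) = 1/(-2177 + 24594) = 1/22417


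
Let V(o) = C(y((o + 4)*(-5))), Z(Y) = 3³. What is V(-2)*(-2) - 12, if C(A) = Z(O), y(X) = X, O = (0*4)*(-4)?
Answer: -66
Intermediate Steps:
O = 0 (O = 0*(-4) = 0)
Z(Y) = 27
C(A) = 27
V(o) = 27
V(-2)*(-2) - 12 = 27*(-2) - 12 = -54 - 12 = -66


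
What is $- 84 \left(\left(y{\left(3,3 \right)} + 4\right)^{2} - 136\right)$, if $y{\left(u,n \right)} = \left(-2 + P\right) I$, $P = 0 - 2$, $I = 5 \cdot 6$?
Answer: $-1118880$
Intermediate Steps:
$I = 30$
$P = -2$
$y{\left(u,n \right)} = -120$ ($y{\left(u,n \right)} = \left(-2 - 2\right) 30 = \left(-4\right) 30 = -120$)
$- 84 \left(\left(y{\left(3,3 \right)} + 4\right)^{2} - 136\right) = - 84 \left(\left(-120 + 4\right)^{2} - 136\right) = - 84 \left(\left(-116\right)^{2} - 136\right) = - 84 \left(13456 - 136\right) = \left(-84\right) 13320 = -1118880$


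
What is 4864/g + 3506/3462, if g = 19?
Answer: 444889/1731 ≈ 257.01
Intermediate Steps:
4864/g + 3506/3462 = 4864/19 + 3506/3462 = 4864*(1/19) + 3506*(1/3462) = 256 + 1753/1731 = 444889/1731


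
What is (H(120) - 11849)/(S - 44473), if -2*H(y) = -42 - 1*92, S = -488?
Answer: 11782/44961 ≈ 0.26205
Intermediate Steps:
H(y) = 67 (H(y) = -(-42 - 1*92)/2 = -(-42 - 92)/2 = -1/2*(-134) = 67)
(H(120) - 11849)/(S - 44473) = (67 - 11849)/(-488 - 44473) = -11782/(-44961) = -11782*(-1/44961) = 11782/44961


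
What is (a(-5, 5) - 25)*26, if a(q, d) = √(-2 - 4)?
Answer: -650 + 26*I*√6 ≈ -650.0 + 63.687*I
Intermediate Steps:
a(q, d) = I*√6 (a(q, d) = √(-6) = I*√6)
(a(-5, 5) - 25)*26 = (I*√6 - 25)*26 = (-25 + I*√6)*26 = -650 + 26*I*√6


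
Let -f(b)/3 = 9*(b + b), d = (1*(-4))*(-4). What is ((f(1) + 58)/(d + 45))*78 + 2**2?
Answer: 556/61 ≈ 9.1147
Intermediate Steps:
d = 16 (d = -4*(-4) = 16)
f(b) = -54*b (f(b) = -27*(b + b) = -27*2*b = -54*b)
((f(1) + 58)/(d + 45))*78 + 2**2 = ((-54*1 + 58)/(16 + 45))*78 + 2**2 = ((-54 + 58)/61)*78 + 4 = (4*(1/61))*78 + 4 = (4/61)*78 + 4 = 312/61 + 4 = 556/61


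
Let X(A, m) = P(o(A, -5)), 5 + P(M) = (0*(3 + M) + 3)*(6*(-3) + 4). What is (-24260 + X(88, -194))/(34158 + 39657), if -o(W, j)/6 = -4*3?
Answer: -24307/73815 ≈ -0.32930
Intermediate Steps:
o(W, j) = 72 (o(W, j) = -(-24)*3 = -6*(-12) = 72)
P(M) = -47 (P(M) = -5 + (0*(3 + M) + 3)*(6*(-3) + 4) = -5 + (0 + 3)*(-18 + 4) = -5 + 3*(-14) = -5 - 42 = -47)
X(A, m) = -47
(-24260 + X(88, -194))/(34158 + 39657) = (-24260 - 47)/(34158 + 39657) = -24307/73815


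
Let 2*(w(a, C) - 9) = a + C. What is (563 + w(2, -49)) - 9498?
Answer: -17899/2 ≈ -8949.5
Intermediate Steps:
w(a, C) = 9 + C/2 + a/2 (w(a, C) = 9 + (a + C)/2 = 9 + (C + a)/2 = 9 + (C/2 + a/2) = 9 + C/2 + a/2)
(563 + w(2, -49)) - 9498 = (563 + (9 + (1/2)*(-49) + (1/2)*2)) - 9498 = (563 + (9 - 49/2 + 1)) - 9498 = (563 - 29/2) - 9498 = 1097/2 - 9498 = -17899/2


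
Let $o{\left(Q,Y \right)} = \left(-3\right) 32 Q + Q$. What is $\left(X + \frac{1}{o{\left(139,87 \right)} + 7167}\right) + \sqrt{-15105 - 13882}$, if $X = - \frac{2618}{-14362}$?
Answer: $\frac{7896561}{43358878} + i \sqrt{28987} \approx 0.18212 + 170.26 i$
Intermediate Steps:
$o{\left(Q,Y \right)} = - 95 Q$ ($o{\left(Q,Y \right)} = - 96 Q + Q = - 95 Q$)
$X = \frac{1309}{7181}$ ($X = \left(-2618\right) \left(- \frac{1}{14362}\right) = \frac{1309}{7181} \approx 0.18229$)
$\left(X + \frac{1}{o{\left(139,87 \right)} + 7167}\right) + \sqrt{-15105 - 13882} = \left(\frac{1309}{7181} + \frac{1}{\left(-95\right) 139 + 7167}\right) + \sqrt{-15105 - 13882} = \left(\frac{1309}{7181} + \frac{1}{-13205 + 7167}\right) + \sqrt{-28987} = \left(\frac{1309}{7181} + \frac{1}{-6038}\right) + i \sqrt{28987} = \left(\frac{1309}{7181} - \frac{1}{6038}\right) + i \sqrt{28987} = \frac{7896561}{43358878} + i \sqrt{28987}$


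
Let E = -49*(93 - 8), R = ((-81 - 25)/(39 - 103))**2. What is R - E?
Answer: 4267769/1024 ≈ 4167.7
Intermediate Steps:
R = 2809/1024 (R = (-106/(-64))**2 = (-106*(-1/64))**2 = (53/32)**2 = 2809/1024 ≈ 2.7432)
E = -4165 (E = -49*85 = -4165)
R - E = 2809/1024 - 1*(-4165) = 2809/1024 + 4165 = 4267769/1024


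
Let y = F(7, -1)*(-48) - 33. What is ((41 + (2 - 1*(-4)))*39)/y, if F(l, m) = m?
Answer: 611/5 ≈ 122.20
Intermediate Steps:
y = 15 (y = -1*(-48) - 33 = 48 - 33 = 15)
((41 + (2 - 1*(-4)))*39)/y = ((41 + (2 - 1*(-4)))*39)/15 = ((41 + (2 + 4))*39)*(1/15) = ((41 + 6)*39)*(1/15) = (47*39)*(1/15) = 1833*(1/15) = 611/5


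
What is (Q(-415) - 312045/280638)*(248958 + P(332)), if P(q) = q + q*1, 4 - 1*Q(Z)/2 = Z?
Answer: 9771145281263/46773 ≈ 2.0891e+8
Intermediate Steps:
Q(Z) = 8 - 2*Z
P(q) = 2*q (P(q) = q + q = 2*q)
(Q(-415) - 312045/280638)*(248958 + P(332)) = ((8 - 2*(-415)) - 312045/280638)*(248958 + 2*332) = ((8 + 830) - 312045*1/280638)*(248958 + 664) = (838 - 104015/93546)*249622 = (78287533/93546)*249622 = 9771145281263/46773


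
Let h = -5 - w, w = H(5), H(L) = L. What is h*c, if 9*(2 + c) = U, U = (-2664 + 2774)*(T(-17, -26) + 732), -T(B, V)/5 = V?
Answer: -948020/9 ≈ -1.0534e+5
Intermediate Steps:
T(B, V) = -5*V
w = 5
U = 94820 (U = (-2664 + 2774)*(-5*(-26) + 732) = 110*(130 + 732) = 110*862 = 94820)
h = -10 (h = -5 - 1*5 = -5 - 5 = -10)
c = 94802/9 (c = -2 + (1/9)*94820 = -2 + 94820/9 = 94802/9 ≈ 10534.)
h*c = -10*94802/9 = -948020/9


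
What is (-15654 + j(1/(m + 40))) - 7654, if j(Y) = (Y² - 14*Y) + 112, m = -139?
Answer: -227342609/9801 ≈ -23196.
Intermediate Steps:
j(Y) = 112 + Y² - 14*Y
(-15654 + j(1/(m + 40))) - 7654 = (-15654 + (112 + (1/(-139 + 40))² - 14/(-139 + 40))) - 7654 = (-15654 + (112 + (1/(-99))² - 14/(-99))) - 7654 = (-15654 + (112 + (-1/99)² - 14*(-1/99))) - 7654 = (-15654 + (112 + 1/9801 + 14/99)) - 7654 = (-15654 + 1099099/9801) - 7654 = -152325755/9801 - 7654 = -227342609/9801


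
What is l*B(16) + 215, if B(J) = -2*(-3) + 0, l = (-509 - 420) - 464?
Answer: -8143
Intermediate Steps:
l = -1393 (l = -929 - 464 = -1393)
B(J) = 6 (B(J) = 6 + 0 = 6)
l*B(16) + 215 = -1393*6 + 215 = -8358 + 215 = -8143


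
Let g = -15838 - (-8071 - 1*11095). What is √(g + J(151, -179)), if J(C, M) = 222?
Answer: 5*√142 ≈ 59.582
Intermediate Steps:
g = 3328 (g = -15838 - (-8071 - 11095) = -15838 - 1*(-19166) = -15838 + 19166 = 3328)
√(g + J(151, -179)) = √(3328 + 222) = √3550 = 5*√142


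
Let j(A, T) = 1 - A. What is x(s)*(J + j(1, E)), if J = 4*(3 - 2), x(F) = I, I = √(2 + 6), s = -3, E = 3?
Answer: 8*√2 ≈ 11.314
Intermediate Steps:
I = 2*√2 (I = √8 = 2*√2 ≈ 2.8284)
x(F) = 2*√2
J = 4 (J = 4*1 = 4)
x(s)*(J + j(1, E)) = (2*√2)*(4 + (1 - 1*1)) = (2*√2)*(4 + (1 - 1)) = (2*√2)*(4 + 0) = (2*√2)*4 = 8*√2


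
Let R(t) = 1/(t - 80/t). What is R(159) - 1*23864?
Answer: -601396505/25201 ≈ -23864.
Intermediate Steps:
R(159) - 1*23864 = 159/(-80 + 159²) - 1*23864 = 159/(-80 + 25281) - 23864 = 159/25201 - 23864 = -601396505/25201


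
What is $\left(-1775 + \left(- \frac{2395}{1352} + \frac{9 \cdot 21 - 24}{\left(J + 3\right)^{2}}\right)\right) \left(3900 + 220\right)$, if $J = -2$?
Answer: $- \frac{1122244225}{169} \approx -6.6405 \cdot 10^{6}$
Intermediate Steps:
$\left(-1775 + \left(- \frac{2395}{1352} + \frac{9 \cdot 21 - 24}{\left(J + 3\right)^{2}}\right)\right) \left(3900 + 220\right) = \left(-1775 - \left(\frac{2395}{1352} - \frac{9 \cdot 21 - 24}{\left(-2 + 3\right)^{2}}\right)\right) \left(3900 + 220\right) = \left(-1775 - \left(\frac{2395}{1352} - \frac{189 - 24}{1^{2}}\right)\right) 4120 = \left(-1775 - \left(\frac{2395}{1352} - \frac{165}{1}\right)\right) 4120 = \left(-1775 + \left(- \frac{2395}{1352} + 165 \cdot 1\right)\right) 4120 = \left(-1775 + \left(- \frac{2395}{1352} + 165\right)\right) 4120 = \left(-1775 + \frac{220685}{1352}\right) 4120 = \left(- \frac{2179115}{1352}\right) 4120 = - \frac{1122244225}{169}$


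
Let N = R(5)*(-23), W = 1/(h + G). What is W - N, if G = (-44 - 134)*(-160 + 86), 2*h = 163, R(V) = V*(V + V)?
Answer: 30483052/26507 ≈ 1150.0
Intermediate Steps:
R(V) = 2*V**2 (R(V) = V*(2*V) = 2*V**2)
h = 163/2 (h = (1/2)*163 = 163/2 ≈ 81.500)
G = 13172 (G = -178*(-74) = 13172)
W = 2/26507 (W = 1/(163/2 + 13172) = 1/(26507/2) = 2/26507 ≈ 7.5452e-5)
N = -1150 (N = (2*5**2)*(-23) = (2*25)*(-23) = 50*(-23) = -1150)
W - N = 2/26507 - 1*(-1150) = 2/26507 + 1150 = 30483052/26507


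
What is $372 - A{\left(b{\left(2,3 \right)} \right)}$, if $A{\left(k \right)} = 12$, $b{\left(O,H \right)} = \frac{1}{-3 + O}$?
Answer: $360$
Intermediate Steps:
$372 - A{\left(b{\left(2,3 \right)} \right)} = 372 - 12 = 360$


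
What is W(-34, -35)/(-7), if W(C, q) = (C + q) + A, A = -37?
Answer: 106/7 ≈ 15.143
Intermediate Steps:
W(C, q) = -37 + C + q (W(C, q) = (C + q) - 37 = -37 + C + q)
W(-34, -35)/(-7) = (-37 - 34 - 35)/(-7) = -106*(-⅐) = 106/7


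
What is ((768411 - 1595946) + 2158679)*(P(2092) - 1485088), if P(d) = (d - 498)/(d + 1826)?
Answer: -3872679395214680/1959 ≈ -1.9769e+12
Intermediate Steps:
P(d) = (-498 + d)/(1826 + d)
((768411 - 1595946) + 2158679)*(P(2092) - 1485088) = ((768411 - 1595946) + 2158679)*((-498 + 2092)/(1826 + 2092) - 1485088) = (-827535 + 2158679)*(1594/3918 - 1485088) = 1331144*((1/3918)*1594 - 1485088) = 1331144*(797/1959 - 1485088) = 1331144*(-2909286595/1959) = -3872679395214680/1959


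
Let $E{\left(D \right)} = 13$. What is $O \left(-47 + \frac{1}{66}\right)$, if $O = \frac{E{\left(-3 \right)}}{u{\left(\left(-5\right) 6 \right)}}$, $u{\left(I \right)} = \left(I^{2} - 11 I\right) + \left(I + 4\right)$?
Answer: $- \frac{5759}{11352} \approx -0.50731$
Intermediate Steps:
$u{\left(I \right)} = 4 + I^{2} - 10 I$ ($u{\left(I \right)} = \left(I^{2} - 11 I\right) + \left(4 + I\right) = 4 + I^{2} - 10 I$)
$O = \frac{13}{1204}$ ($O = \frac{13}{4 + \left(\left(-5\right) 6\right)^{2} - 10 \left(\left(-5\right) 6\right)} = \frac{13}{4 + \left(-30\right)^{2} - -300} = \frac{13}{4 + 900 + 300} = \frac{13}{1204} \approx 0.010797$)
$O \left(-47 + \frac{1}{66}\right) = \frac{13 \left(-47 + \frac{1}{66}\right)}{1204} = \frac{13}{1204} \left(- \frac{3101}{66}\right) = - \frac{5759}{11352}$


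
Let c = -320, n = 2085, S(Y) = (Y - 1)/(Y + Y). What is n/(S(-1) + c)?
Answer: -2085/319 ≈ -6.5360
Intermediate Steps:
S(Y) = (-1 + Y)/(2*Y) (S(Y) = (-1 + Y)/((2*Y)) = (-1 + Y)*(1/(2*Y)) = (-1 + Y)/(2*Y))
n/(S(-1) + c) = 2085/((½)*(-1 - 1)/(-1) - 320) = 2085/((½)*(-1)*(-2) - 320) = 2085/(1 - 320) = 2085/(-319) = -1/319*2085 = -2085/319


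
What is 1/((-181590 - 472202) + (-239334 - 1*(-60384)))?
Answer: -1/832742 ≈ -1.2009e-6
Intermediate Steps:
1/((-181590 - 472202) + (-239334 - 1*(-60384))) = 1/(-653792 + (-239334 + 60384)) = 1/(-653792 - 178950) = 1/(-832742) = -1/832742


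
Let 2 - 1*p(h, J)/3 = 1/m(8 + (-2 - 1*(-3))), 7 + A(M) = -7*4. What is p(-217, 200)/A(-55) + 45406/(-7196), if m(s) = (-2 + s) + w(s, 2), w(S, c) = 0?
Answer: -814651/125930 ≈ -6.4691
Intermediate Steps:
m(s) = -2 + s (m(s) = (-2 + s) + 0 = -2 + s)
A(M) = -35 (A(M) = -7 - 7*4 = -7 - 28 = -35)
p(h, J) = 39/7 (p(h, J) = 6 - 3/(-2 + (8 + (-2 - 1*(-3)))) = 6 - 3/(-2 + (8 + (-2 + 3))) = 6 - 3/(-2 + (8 + 1)) = 6 - 3/(-2 + 9) = 6 - 3/7 = 39/7)
p(-217, 200)/A(-55) + 45406/(-7196) = (39/7)/(-35) + 45406/(-7196) = (39/7)*(-1/35) + 45406*(-1/7196) = -39/245 - 22703/3598 = -814651/125930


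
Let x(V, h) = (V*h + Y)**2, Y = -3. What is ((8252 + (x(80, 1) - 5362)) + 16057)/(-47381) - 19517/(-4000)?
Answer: 825230977/189524000 ≈ 4.3542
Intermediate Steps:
x(V, h) = (-3 + V*h)**2 (x(V, h) = (V*h - 3)**2 = (-3 + V*h)**2)
((8252 + (x(80, 1) - 5362)) + 16057)/(-47381) - 19517/(-4000) = ((8252 + ((-3 + 80*1)**2 - 5362)) + 16057)/(-47381) - 19517/(-4000) = ((8252 + ((-3 + 80)**2 - 5362)) + 16057)*(-1/47381) - 19517*(-1/4000) = ((8252 + (77**2 - 5362)) + 16057)*(-1/47381) + 19517/4000 = ((8252 + (5929 - 5362)) + 16057)*(-1/47381) + 19517/4000 = ((8252 + 567) + 16057)*(-1/47381) + 19517/4000 = (8819 + 16057)*(-1/47381) + 19517/4000 = 24876*(-1/47381) + 19517/4000 = -24876/47381 + 19517/4000 = 825230977/189524000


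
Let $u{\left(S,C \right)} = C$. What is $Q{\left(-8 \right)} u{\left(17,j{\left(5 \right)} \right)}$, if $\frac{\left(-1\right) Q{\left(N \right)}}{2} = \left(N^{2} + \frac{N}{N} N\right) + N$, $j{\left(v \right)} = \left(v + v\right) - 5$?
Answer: $-480$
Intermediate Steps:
$j{\left(v \right)} = -5 + 2 v$ ($j{\left(v \right)} = 2 v - 5 = -5 + 2 v$)
$Q{\left(N \right)} = - 4 N - 2 N^{2}$ ($Q{\left(N \right)} = - 2 \left(\left(N^{2} + \frac{N}{N} N\right) + N\right) = - 2 \left(\left(N^{2} + 1 N\right) + N\right) = - 2 \left(\left(N^{2} + N\right) + N\right) = - 2 \left(\left(N + N^{2}\right) + N\right) = - 2 \left(N^{2} + 2 N\right) = - 4 N - 2 N^{2}$)
$Q{\left(-8 \right)} u{\left(17,j{\left(5 \right)} \right)} = \left(-2\right) \left(-8\right) \left(2 - 8\right) \left(-5 + 2 \cdot 5\right) = \left(-2\right) \left(-8\right) \left(-6\right) \left(-5 + 10\right) = \left(-96\right) 5 = -480$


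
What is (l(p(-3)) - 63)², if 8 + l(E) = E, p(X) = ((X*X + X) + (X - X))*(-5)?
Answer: 10201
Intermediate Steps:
p(X) = -5*X - 5*X² (p(X) = ((X² + X) + 0)*(-5) = ((X + X²) + 0)*(-5) = (X + X²)*(-5) = -5*X - 5*X²)
l(E) = -8 + E
(l(p(-3)) - 63)² = ((-8 - 5*(-3)*(1 - 3)) - 63)² = ((-8 - 5*(-3)*(-2)) - 63)² = ((-8 - 30) - 63)² = (-38 - 63)² = (-101)² = 10201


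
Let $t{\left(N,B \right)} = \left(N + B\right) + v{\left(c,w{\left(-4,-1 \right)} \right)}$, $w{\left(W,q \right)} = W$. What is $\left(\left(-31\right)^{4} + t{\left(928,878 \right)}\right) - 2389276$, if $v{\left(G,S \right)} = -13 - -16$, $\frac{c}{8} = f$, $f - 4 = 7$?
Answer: $-1463946$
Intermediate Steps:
$f = 11$ ($f = 4 + 7 = 11$)
$c = 88$ ($c = 8 \cdot 11 = 88$)
$v{\left(G,S \right)} = 3$ ($v{\left(G,S \right)} = -13 + 16 = 3$)
$t{\left(N,B \right)} = 3 + B + N$ ($t{\left(N,B \right)} = \left(N + B\right) + 3 = \left(B + N\right) + 3 = 3 + B + N$)
$\left(\left(-31\right)^{4} + t{\left(928,878 \right)}\right) - 2389276 = \left(\left(-31\right)^{4} + \left(3 + 878 + 928\right)\right) - 2389276 = \left(923521 + 1809\right) - 2389276 = 925330 - 2389276 = -1463946$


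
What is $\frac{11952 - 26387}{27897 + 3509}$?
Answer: $- \frac{14435}{31406} \approx -0.45963$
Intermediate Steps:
$\frac{11952 - 26387}{27897 + 3509} = - \frac{14435}{31406}$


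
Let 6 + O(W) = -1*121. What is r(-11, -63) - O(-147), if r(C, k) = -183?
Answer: -56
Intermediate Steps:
O(W) = -127 (O(W) = -6 - 1*121 = -6 - 121 = -127)
r(-11, -63) - O(-147) = -183 - 1*(-127) = -183 + 127 = -56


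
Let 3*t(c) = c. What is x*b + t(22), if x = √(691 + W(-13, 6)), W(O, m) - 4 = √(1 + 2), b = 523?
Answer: 22/3 + 523*√(695 + √3) ≈ 13812.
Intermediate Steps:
t(c) = c/3
W(O, m) = 4 + √3 (W(O, m) = 4 + √(1 + 2) = 4 + √3)
x = √(695 + √3) (x = √(691 + (4 + √3)) = √(695 + √3) ≈ 26.396)
x*b + t(22) = √(695 + √3)*523 + (⅓)*22 = 523*√(695 + √3) + 22/3 = 22/3 + 523*√(695 + √3)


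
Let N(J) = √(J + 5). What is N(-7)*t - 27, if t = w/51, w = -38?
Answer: -27 - 38*I*√2/51 ≈ -27.0 - 1.0537*I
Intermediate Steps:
N(J) = √(5 + J)
t = -38/51 ≈ -0.74510
N(-7)*t - 27 = √(5 - 7)*(-38/51) - 27 = √(-2)*(-38/51) - 27 = (I*√2)*(-38/51) - 27 = -38*I*√2/51 - 27 = -27 - 38*I*√2/51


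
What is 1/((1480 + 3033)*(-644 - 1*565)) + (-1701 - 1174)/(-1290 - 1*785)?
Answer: 627464872/452866011 ≈ 1.3855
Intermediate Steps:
1/((1480 + 3033)*(-644 - 1*565)) + (-1701 - 1174)/(-1290 - 1*785) = 1/(4513*(-644 - 565)) - 2875/(-1290 - 785) = (1/4513)/(-1209) - 2875/(-2075) = (1/4513)*(-1/1209) - 2875*(-1/2075) = -1/5456217 + 115/83 = 627464872/452866011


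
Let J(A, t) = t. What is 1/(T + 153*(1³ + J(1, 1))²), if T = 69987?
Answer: 1/70599 ≈ 1.4164e-5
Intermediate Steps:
1/(T + 153*(1³ + J(1, 1))²) = 1/(69987 + 153*(1³ + 1)²) = 1/(69987 + 153*(1 + 1)²) = 1/(69987 + 153*2²) = 1/(69987 + 153*4) = 1/(69987 + 612) = 1/70599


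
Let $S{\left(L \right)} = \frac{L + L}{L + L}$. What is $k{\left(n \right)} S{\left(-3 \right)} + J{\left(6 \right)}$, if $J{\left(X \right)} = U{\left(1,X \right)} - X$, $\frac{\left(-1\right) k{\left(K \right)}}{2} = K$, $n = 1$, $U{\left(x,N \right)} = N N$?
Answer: $28$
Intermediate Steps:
$U{\left(x,N \right)} = N^{2}$
$k{\left(K \right)} = - 2 K$
$S{\left(L \right)} = 1$ ($S{\left(L \right)} = \frac{2 L}{2 L} = 2 L \frac{1}{2 L} = 1$)
$J{\left(X \right)} = X^{2} - X$
$k{\left(n \right)} S{\left(-3 \right)} + J{\left(6 \right)} = \left(-2\right) 1 \cdot 1 + 6 \left(-1 + 6\right) = \left(-2\right) 1 + 6 \cdot 5 = -2 + 30 = 28$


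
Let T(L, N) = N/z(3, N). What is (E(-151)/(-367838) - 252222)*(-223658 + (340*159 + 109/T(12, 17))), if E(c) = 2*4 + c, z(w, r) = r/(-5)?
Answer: 78683941744017407/1839190 ≈ 4.2782e+10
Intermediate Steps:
z(w, r) = -r/5 (z(w, r) = r*(-1/5) = -r/5)
E(c) = 8 + c
T(L, N) = -5 (T(L, N) = N/((-N/5)) = N*(-5/N) = -5)
(E(-151)/(-367838) - 252222)*(-223658 + (340*159 + 109/T(12, 17))) = ((8 - 151)/(-367838) - 252222)*(-223658 + (340*159 + 109/(-5))) = (-143*(-1/367838) - 252222)*(-223658 + (54060 + 109*(-1/5))) = (143/367838 - 252222)*(-223658 + (54060 - 109/5)) = -92776835893*(-223658 + 270191/5)/367838 = -92776835893/367838*(-848099/5) = 78683941744017407/1839190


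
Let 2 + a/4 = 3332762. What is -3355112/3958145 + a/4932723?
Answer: 12072117063608/6508144292945 ≈ 1.8549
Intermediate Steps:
a = 13331040 (a = -8 + 4*3332762 = -8 + 13331048 = 13331040)
-3355112/3958145 + a/4932723 = -3355112/3958145 + 13331040/4932723 = -3355112*1/3958145 + 13331040*(1/4932723) = -3355112/3958145 + 4443680/1644241 = 12072117063608/6508144292945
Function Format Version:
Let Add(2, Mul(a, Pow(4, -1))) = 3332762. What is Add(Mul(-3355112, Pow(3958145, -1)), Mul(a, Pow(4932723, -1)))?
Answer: Rational(12072117063608, 6508144292945) ≈ 1.8549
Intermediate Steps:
a = 13331040 (a = Add(-8, Mul(4, 3332762)) = Add(-8, 13331048) = 13331040)
Add(Mul(-3355112, Pow(3958145, -1)), Mul(a, Pow(4932723, -1))) = Add(Mul(-3355112, Pow(3958145, -1)), Mul(13331040, Pow(4932723, -1))) = Add(Mul(-3355112, Rational(1, 3958145)), Mul(13331040, Rational(1, 4932723))) = Add(Rational(-3355112, 3958145), Rational(4443680, 1644241)) = Rational(12072117063608, 6508144292945)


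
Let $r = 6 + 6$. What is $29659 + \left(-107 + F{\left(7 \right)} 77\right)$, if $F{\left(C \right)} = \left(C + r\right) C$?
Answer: $39793$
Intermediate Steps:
$r = 12$
$F{\left(C \right)} = C \left(12 + C\right)$ ($F{\left(C \right)} = \left(C + 12\right) C = \left(12 + C\right) C = C \left(12 + C\right)$)
$29659 + \left(-107 + F{\left(7 \right)} 77\right) = 29659 - \left(107 - 7 \left(12 + 7\right) 77\right) = 29659 - \left(107 - 7 \cdot 19 \cdot 77\right) = 29659 + \left(-107 + 133 \cdot 77\right) = 29659 + \left(-107 + 10241\right) = 29659 + 10134 = 39793$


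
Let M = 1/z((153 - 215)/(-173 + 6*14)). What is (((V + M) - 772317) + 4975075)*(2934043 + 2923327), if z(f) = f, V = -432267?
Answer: 684640247581735/31 ≈ 2.2085e+13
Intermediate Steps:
M = 89/62 (M = 1/((153 - 215)/(-173 + 6*14)) = 1/(-62/(-173 + 84)) = 1/(-62/(-89)) = 1/(-62*(-1/89)) = 1/(62/89) = 89/62 ≈ 1.4355)
(((V + M) - 772317) + 4975075)*(2934043 + 2923327) = (((-432267 + 89/62) - 772317) + 4975075)*(2934043 + 2923327) = ((-26800465/62 - 772317) + 4975075)*5857370 = (-74684119/62 + 4975075)*5857370 = (233770531/62)*5857370 = 684640247581735/31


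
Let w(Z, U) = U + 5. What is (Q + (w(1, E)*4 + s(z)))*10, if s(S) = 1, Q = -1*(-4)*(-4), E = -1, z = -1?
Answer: 10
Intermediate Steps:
w(Z, U) = 5 + U
Q = -16 (Q = 4*(-4) = -16)
(Q + (w(1, E)*4 + s(z)))*10 = (-16 + ((5 - 1)*4 + 1))*10 = (-16 + (4*4 + 1))*10 = (-16 + (16 + 1))*10 = (-16 + 17)*10 = 1*10 = 10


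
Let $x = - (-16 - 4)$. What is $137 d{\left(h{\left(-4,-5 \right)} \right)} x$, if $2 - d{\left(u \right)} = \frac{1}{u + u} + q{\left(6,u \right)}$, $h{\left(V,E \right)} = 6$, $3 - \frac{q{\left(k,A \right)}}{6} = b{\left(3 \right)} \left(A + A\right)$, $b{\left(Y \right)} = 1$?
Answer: $\frac{459635}{3} \approx 1.5321 \cdot 10^{5}$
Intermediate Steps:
$q{\left(k,A \right)} = 18 - 12 A$ ($q{\left(k,A \right)} = 18 - 6 \cdot 1 \left(A + A\right) = 18 - 6 \cdot 1 \cdot 2 A = 18 - 6 \cdot 2 A = 18 - 12 A$)
$d{\left(u \right)} = -16 + 12 u - \frac{1}{2 u}$ ($d{\left(u \right)} = 2 - \left(\frac{1}{u + u} - \left(-18 + 12 u\right)\right) = 2 - \left(\frac{1}{2 u} - \left(-18 + 12 u\right)\right) = 2 - \left(18 + \frac{1}{2 u} - 12 u\right) = -16 + 12 u - \frac{1}{2 u}$)
$x = 20$ ($x = \left(-1\right) \left(-20\right) = 20$)
$137 d{\left(h{\left(-4,-5 \right)} \right)} x = 137 \left(-16 + 12 \cdot 6 - \frac{1}{2 \cdot 6}\right) 20 = 137 \left(-16 + 72 - \frac{1}{12}\right) 20 = 137 \cdot \frac{671}{12} \cdot 20 = \frac{91927}{12} \cdot 20 = \frac{459635}{3}$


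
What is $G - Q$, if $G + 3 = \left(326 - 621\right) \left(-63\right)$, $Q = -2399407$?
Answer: $2417989$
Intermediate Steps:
$G = 18582$ ($G = -3 + \left(326 - 621\right) \left(-63\right) = -3 - -18585 = -3 + 18585 = 18582$)
$G - Q = 18582 - -2399407 = 18582 + 2399407 = 2417989$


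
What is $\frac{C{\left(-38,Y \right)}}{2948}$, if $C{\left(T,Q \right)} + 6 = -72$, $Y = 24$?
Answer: $- \frac{39}{1474} \approx -0.026459$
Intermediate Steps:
$C{\left(T,Q \right)} = -78$ ($C{\left(T,Q \right)} = -6 - 72 = -78$)
$\frac{C{\left(-38,Y \right)}}{2948} = - \frac{78}{2948} = \left(-78\right) \frac{1}{2948} = - \frac{39}{1474}$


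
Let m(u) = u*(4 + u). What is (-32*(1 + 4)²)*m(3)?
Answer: -16800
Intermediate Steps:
(-32*(1 + 4)²)*m(3) = (-32*(1 + 4)²)*(3*(4 + 3)) = (-32*5²)*(3*7) = -32*25*21 = -800*21 = -16800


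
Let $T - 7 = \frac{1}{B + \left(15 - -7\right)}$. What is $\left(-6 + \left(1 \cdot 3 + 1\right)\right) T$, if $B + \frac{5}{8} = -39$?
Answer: $- \frac{1958}{141} \approx -13.887$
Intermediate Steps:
$B = - \frac{317}{8}$ ($B = - \frac{5}{8} - 39 = - \frac{317}{8} \approx -39.625$)
$T = \frac{979}{141}$ ($T = 7 + \frac{1}{- \frac{317}{8} + \left(15 - -7\right)} = 7 + \frac{1}{- \frac{317}{8} + \left(15 + 7\right)} = 7 + \frac{1}{- \frac{317}{8} + 22} = 7 + \frac{1}{- \frac{141}{8}} = 7 - \frac{8}{141} = \frac{979}{141} \approx 6.9433$)
$\left(-6 + \left(1 \cdot 3 + 1\right)\right) T = \left(-6 + \left(1 \cdot 3 + 1\right)\right) \frac{979}{141} = \left(-6 + \left(3 + 1\right)\right) \frac{979}{141} = \left(-6 + 4\right) \frac{979}{141} = \left(-2\right) \frac{979}{141} = - \frac{1958}{141}$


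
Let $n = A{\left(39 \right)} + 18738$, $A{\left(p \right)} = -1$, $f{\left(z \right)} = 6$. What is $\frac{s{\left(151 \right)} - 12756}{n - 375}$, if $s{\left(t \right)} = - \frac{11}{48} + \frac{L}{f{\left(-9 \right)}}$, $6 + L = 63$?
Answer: $- \frac{611843}{881376} \approx -0.69419$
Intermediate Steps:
$L = 57$ ($L = -6 + 63 = 57$)
$n = 18737$ ($n = -1 + 18738 = 18737$)
$s{\left(t \right)} = \frac{445}{48}$ ($s{\left(t \right)} = - \frac{11}{48} + \frac{57}{6} = \left(-11\right) \frac{1}{48} + 57 \cdot \frac{1}{6} = - \frac{11}{48} + \frac{19}{2} = \frac{445}{48}$)
$\frac{s{\left(151 \right)} - 12756}{n - 375} = \frac{\frac{445}{48} - 12756}{18737 - 375} = - \frac{611843}{48 \cdot 18362} = \left(- \frac{611843}{48}\right) \frac{1}{18362} = - \frac{611843}{881376}$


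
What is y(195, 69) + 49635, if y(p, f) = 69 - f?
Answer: 49635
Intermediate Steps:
y(195, 69) + 49635 = (69 - 1*69) + 49635 = (69 - 69) + 49635 = 0 + 49635 = 49635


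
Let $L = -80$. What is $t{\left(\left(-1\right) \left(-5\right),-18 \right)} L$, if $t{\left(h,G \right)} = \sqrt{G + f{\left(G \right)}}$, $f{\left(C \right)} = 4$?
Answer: $- 80 i \sqrt{14} \approx - 299.33 i$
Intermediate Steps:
$t{\left(h,G \right)} = \sqrt{4 + G}$ ($t{\left(h,G \right)} = \sqrt{G + 4} = \sqrt{4 + G}$)
$t{\left(\left(-1\right) \left(-5\right),-18 \right)} L = \sqrt{4 - 18} \left(-80\right) = \sqrt{-14} \left(-80\right) = i \sqrt{14} \left(-80\right) = - 80 i \sqrt{14}$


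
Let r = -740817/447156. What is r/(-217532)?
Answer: 11759/1543979984 ≈ 7.6160e-6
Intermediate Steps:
r = -82313/49684 (r = -740817*1/447156 = -82313/49684 ≈ -1.6567)
r/(-217532) = -82313/49684/(-217532) = -82313/49684*(-1/217532) = 11759/1543979984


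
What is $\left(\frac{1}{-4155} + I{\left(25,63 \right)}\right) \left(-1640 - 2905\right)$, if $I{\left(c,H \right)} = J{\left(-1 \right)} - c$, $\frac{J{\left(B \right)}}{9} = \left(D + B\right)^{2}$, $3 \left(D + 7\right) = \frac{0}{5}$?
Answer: $- \frac{693689412}{277} \approx -2.5043 \cdot 10^{6}$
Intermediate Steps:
$D = -7$ ($D = -7 + \frac{0 \cdot \frac{1}{5}}{3} = -7 + \frac{1}{3} \cdot 0 = -7 + 0 = -7$)
$J{\left(B \right)} = 9 \left(-7 + B\right)^{2}$
$I{\left(c,H \right)} = 576 - c$ ($I{\left(c,H \right)} = 9 \left(-7 - 1\right)^{2} - c = 9 \left(-8\right)^{2} - c = 9 \cdot 64 - c = 576 - c$)
$\left(\frac{1}{-4155} + I{\left(25,63 \right)}\right) \left(-1640 - 2905\right) = \left(\frac{1}{-4155} + \left(576 - 25\right)\right) \left(-1640 - 2905\right) = \left(- \frac{1}{4155} + \left(576 - 25\right)\right) \left(-1640 - 2905\right) = \left(- \frac{1}{4155} + 551\right) \left(-4545\right) = \frac{2289404}{4155} \left(-4545\right) = - \frac{693689412}{277}$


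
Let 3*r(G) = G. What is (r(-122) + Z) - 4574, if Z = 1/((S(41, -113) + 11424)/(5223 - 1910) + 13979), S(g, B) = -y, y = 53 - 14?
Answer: -641306843389/138971436 ≈ -4614.7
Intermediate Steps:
r(G) = G/3
y = 39
S(g, B) = -39 (S(g, B) = -1*39 = -39)
Z = 3313/46323812 (Z = 1/((-39 + 11424)/(5223 - 1910) + 13979) = 1/(11385/3313 + 13979) = 1/(46323812/3313) = 3313/46323812 ≈ 7.1518e-5)
(r(-122) + Z) - 4574 = ((1/3)*(-122) + 3313/46323812) - 4574 = (-122/3 + 3313/46323812) - 4574 = -5651495125/138971436 - 4574 = -641306843389/138971436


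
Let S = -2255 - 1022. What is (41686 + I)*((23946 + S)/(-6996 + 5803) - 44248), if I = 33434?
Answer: -3966976998960/1193 ≈ -3.3252e+9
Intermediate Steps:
S = -3277
(41686 + I)*((23946 + S)/(-6996 + 5803) - 44248) = (41686 + 33434)*((23946 - 3277)/(-6996 + 5803) - 44248) = 75120*(20669/(-1193) - 44248) = 75120*(20669*(-1/1193) - 44248) = 75120*(-20669/1193 - 44248) = 75120*(-52808533/1193) = -3966976998960/1193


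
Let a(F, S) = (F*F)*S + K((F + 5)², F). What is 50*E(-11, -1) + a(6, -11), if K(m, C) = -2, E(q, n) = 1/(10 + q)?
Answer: -448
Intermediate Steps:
a(F, S) = -2 + S*F² (a(F, S) = (F*F)*S - 2 = F²*S - 2 = S*F² - 2 = -2 + S*F²)
50*E(-11, -1) + a(6, -11) = 50/(10 - 11) + (-2 - 11*6²) = 50/(-1) + (-2 - 11*36) = 50*(-1) + (-2 - 396) = -50 - 398 = -448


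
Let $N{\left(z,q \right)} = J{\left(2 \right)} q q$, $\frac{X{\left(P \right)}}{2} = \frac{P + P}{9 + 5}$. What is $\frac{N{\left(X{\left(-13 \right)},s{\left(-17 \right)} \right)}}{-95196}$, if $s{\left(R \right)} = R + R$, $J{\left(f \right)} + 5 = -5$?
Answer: $\frac{2890}{23799} \approx 0.12143$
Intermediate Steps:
$X{\left(P \right)} = \frac{2 P}{7}$ ($X{\left(P \right)} = 2 \frac{P + P}{9 + 5} = 2 \frac{2 P}{14} = 2 \cdot 2 P \frac{1}{14} = 2 \frac{P}{7} = \frac{2 P}{7}$)
$J{\left(f \right)} = -10$ ($J{\left(f \right)} = -5 - 5 = -10$)
$s{\left(R \right)} = 2 R$
$N{\left(z,q \right)} = - 10 q^{2}$ ($N{\left(z,q \right)} = - 10 q q = - 10 q^{2}$)
$\frac{N{\left(X{\left(-13 \right)},s{\left(-17 \right)} \right)}}{-95196} = \frac{\left(-10\right) \left(2 \left(-17\right)\right)^{2}}{-95196} = - 10 \left(-34\right)^{2} \left(- \frac{1}{95196}\right) = \left(-10\right) 1156 \left(- \frac{1}{95196}\right) = \left(-11560\right) \left(- \frac{1}{95196}\right) = \frac{2890}{23799}$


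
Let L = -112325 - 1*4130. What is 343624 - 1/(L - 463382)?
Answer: 199245909289/579837 ≈ 3.4362e+5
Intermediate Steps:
L = -116455 (L = -112325 - 4130 = -116455)
343624 - 1/(L - 463382) = 343624 - 1/(-116455 - 463382) = 343624 - 1/(-579837) = 343624 - 1*(-1/579837) = 343624 + 1/579837 = 199245909289/579837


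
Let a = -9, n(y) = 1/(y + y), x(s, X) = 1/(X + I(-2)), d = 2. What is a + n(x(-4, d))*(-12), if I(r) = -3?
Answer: -3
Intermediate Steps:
x(s, X) = 1/(-3 + X) (x(s, X) = 1/(X - 3) = 1/(-3 + X))
n(y) = 1/(2*y)
a + n(x(-4, d))*(-12) = -9 + (1/(2*(1/(-3 + 2))))*(-12) = -9 + (1/(2*(1/(-1))))*(-12) = -9 + ((1/2)/(-1))*(-12) = -9 + ((1/2)*(-1))*(-12) = -9 - 1/2*(-12) = -9 + 6 = -3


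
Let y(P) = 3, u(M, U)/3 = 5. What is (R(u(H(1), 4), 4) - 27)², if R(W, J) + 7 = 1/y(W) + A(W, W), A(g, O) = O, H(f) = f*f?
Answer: 3136/9 ≈ 348.44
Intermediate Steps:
H(f) = f²
u(M, U) = 15 (u(M, U) = 3*5 = 15)
R(W, J) = -20/3 + W (R(W, J) = -7 + (1/3 + W) = -7 + (⅓ + W) = -20/3 + W)
(R(u(H(1), 4), 4) - 27)² = ((-20/3 + 15) - 27)² = (25/3 - 27)² = (-56/3)² = 3136/9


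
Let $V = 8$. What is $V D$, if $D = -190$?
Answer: $-1520$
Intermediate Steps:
$V D = 8 \left(-190\right) = -1520$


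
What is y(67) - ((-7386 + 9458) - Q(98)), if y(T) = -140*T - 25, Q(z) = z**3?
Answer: 929715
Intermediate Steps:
y(T) = -25 - 140*T
y(67) - ((-7386 + 9458) - Q(98)) = (-25 - 140*67) - ((-7386 + 9458) - 1*98**3) = (-25 - 9380) - (2072 - 1*941192) = -9405 - (2072 - 941192) = -9405 - 1*(-939120) = -9405 + 939120 = 929715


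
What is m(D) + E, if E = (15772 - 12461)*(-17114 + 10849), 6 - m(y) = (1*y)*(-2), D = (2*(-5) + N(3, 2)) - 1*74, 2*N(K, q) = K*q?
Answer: -20743571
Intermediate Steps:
N(K, q) = K*q/2 (N(K, q) = (K*q)/2 = K*q/2)
D = -81 (D = (2*(-5) + (½)*3*2) - 1*74 = (-10 + 3) - 74 = -7 - 74 = -81)
m(y) = 6 + 2*y (m(y) = 6 - 1*y*(-2) = 6 - y*(-2) = 6 - (-2)*y = 6 + 2*y)
E = -20743415 (E = 3311*(-6265) = -20743415)
m(D) + E = (6 + 2*(-81)) - 20743415 = (6 - 162) - 20743415 = -156 - 20743415 = -20743571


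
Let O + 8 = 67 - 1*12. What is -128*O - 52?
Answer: -6068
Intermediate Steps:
O = 47 (O = -8 + (67 - 1*12) = -8 + (67 - 12) = -8 + 55 = 47)
-128*O - 52 = -128*47 - 52 = -6016 - 52 = -6068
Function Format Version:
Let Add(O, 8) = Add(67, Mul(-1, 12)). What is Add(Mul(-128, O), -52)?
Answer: -6068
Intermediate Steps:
O = 47 (O = Add(-8, Add(67, Mul(-1, 12))) = Add(-8, Add(67, -12)) = Add(-8, 55) = 47)
Add(Mul(-128, O), -52) = Add(Mul(-128, 47), -52) = Add(-6016, -52) = -6068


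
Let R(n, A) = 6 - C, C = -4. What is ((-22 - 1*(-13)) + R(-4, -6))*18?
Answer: 18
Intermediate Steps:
R(n, A) = 10 (R(n, A) = 6 - 1*(-4) = 6 + 4 = 10)
((-22 - 1*(-13)) + R(-4, -6))*18 = ((-22 - 1*(-13)) + 10)*18 = ((-22 + 13) + 10)*18 = (-9 + 10)*18 = 1*18 = 18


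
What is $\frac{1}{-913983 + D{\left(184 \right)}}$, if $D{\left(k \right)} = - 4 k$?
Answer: $- \frac{1}{914719} \approx -1.0932 \cdot 10^{-6}$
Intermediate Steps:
$\frac{1}{-913983 + D{\left(184 \right)}} = \frac{1}{-913983 - 736} = \frac{1}{-914719} = - \frac{1}{914719}$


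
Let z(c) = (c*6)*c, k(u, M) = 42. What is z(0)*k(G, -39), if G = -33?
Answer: 0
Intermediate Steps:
z(c) = 6*c² (z(c) = (6*c)*c = 6*c²)
z(0)*k(G, -39) = (6*0²)*42 = (6*0)*42 = 0*42 = 0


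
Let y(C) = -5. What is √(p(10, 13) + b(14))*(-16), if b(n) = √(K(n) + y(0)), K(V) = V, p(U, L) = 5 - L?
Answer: -16*I*√5 ≈ -35.777*I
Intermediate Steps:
b(n) = √(-5 + n) (b(n) = √(n - 5) = √(-5 + n))
√(p(10, 13) + b(14))*(-16) = √((5 - 1*13) + √(-5 + 14))*(-16) = √((5 - 13) + √9)*(-16) = √(-8 + 3)*(-16) = √(-5)*(-16) = (I*√5)*(-16) = -16*I*√5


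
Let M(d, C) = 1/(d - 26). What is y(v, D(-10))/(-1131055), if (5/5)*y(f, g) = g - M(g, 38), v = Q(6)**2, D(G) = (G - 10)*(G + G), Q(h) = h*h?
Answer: -149599/423014570 ≈ -0.00035365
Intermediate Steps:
Q(h) = h**2
D(G) = 2*G*(-10 + G) (D(G) = (-10 + G)*(2*G) = 2*G*(-10 + G))
M(d, C) = 1/(-26 + d)
v = 1296 (v = (6**2)**2 = 36**2 = 1296)
y(f, g) = g - 1/(-26 + g)
y(v, D(-10))/(-1131055) = ((-1 + (2*(-10)*(-10 - 10))*(-26 + 2*(-10)*(-10 - 10)))/(-26 + 2*(-10)*(-10 - 10)))/(-1131055) = ((-1 + (2*(-10)*(-20))*(-26 + 2*(-10)*(-20)))/(-26 + 2*(-10)*(-20)))*(-1/1131055) = ((-1 + 400*(-26 + 400))/(-26 + 400))*(-1/1131055) = ((-1 + 400*374)/374)*(-1/1131055) = ((-1 + 149600)/374)*(-1/1131055) = ((1/374)*149599)*(-1/1131055) = (149599/374)*(-1/1131055) = -149599/423014570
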